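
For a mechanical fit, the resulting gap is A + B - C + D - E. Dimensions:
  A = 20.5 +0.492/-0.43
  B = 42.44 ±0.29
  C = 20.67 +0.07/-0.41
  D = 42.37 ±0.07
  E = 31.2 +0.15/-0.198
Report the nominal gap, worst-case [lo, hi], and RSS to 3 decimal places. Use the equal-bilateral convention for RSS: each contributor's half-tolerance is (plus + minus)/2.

nominal=53.440 wc=[52.430,54.900] rss=0.624

Stack each dimension's contribution:
  +A: nom +20.500 → Σnom=20.500; wc +0.492/-0.430 → slack +0.492/-0.430; half-tol=0.461, Σhalf²=0.212521
  +B: nom +42.440 → Σnom=62.940; wc +0.290/-0.290 → slack +0.782/-0.720; half-tol=0.290, Σhalf²=0.296621
  -C: nom -20.670 → Σnom=42.270; wc +0.410/-0.070 → slack +1.192/-0.790; half-tol=0.240, Σhalf²=0.354221
  +D: nom +42.370 → Σnom=84.640; wc +0.070/-0.070 → slack +1.262/-0.860; half-tol=0.070, Σhalf²=0.359121
  -E: nom -31.200 → Σnom=53.440; wc +0.198/-0.150 → slack +1.460/-1.010; half-tol=0.174, Σhalf²=0.389397
Nominal = 53.440. Worst-case = [53.440 - 1.010, 53.440 + 1.460] = [52.430, 54.900]. RSS = √0.389397 = 0.624.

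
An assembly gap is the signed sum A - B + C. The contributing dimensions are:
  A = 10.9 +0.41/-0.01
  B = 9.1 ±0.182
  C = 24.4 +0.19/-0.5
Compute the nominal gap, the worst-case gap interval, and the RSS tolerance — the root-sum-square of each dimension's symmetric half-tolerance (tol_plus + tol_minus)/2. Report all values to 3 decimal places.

nominal=26.200 wc=[25.508,26.982] rss=0.443

Stack each dimension's contribution:
  +A: nom +10.900 → Σnom=10.900; wc +0.410/-0.010 → slack +0.410/-0.010; half-tol=0.210, Σhalf²=0.044100
  -B: nom -9.100 → Σnom=1.800; wc +0.182/-0.182 → slack +0.592/-0.192; half-tol=0.182, Σhalf²=0.077224
  +C: nom +24.400 → Σnom=26.200; wc +0.190/-0.500 → slack +0.782/-0.692; half-tol=0.345, Σhalf²=0.196249
Nominal = 26.200. Worst-case = [26.200 - 0.692, 26.200 + 0.782] = [25.508, 26.982]. RSS = √0.196249 = 0.443.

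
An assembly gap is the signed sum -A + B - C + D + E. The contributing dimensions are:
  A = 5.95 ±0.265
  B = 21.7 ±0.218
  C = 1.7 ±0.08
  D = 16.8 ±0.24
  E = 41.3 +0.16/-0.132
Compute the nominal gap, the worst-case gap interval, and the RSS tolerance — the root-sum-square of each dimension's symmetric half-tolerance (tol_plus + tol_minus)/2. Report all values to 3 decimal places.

Stack each dimension's contribution:
  -A: nom -5.950 → Σnom=-5.950; wc +0.265/-0.265 → slack +0.265/-0.265; half-tol=0.265, Σhalf²=0.070225
  +B: nom +21.700 → Σnom=15.750; wc +0.218/-0.218 → slack +0.483/-0.483; half-tol=0.218, Σhalf²=0.117749
  -C: nom -1.700 → Σnom=14.050; wc +0.080/-0.080 → slack +0.563/-0.563; half-tol=0.080, Σhalf²=0.124149
  +D: nom +16.800 → Σnom=30.850; wc +0.240/-0.240 → slack +0.803/-0.803; half-tol=0.240, Σhalf²=0.181749
  +E: nom +41.300 → Σnom=72.150; wc +0.160/-0.132 → slack +0.963/-0.935; half-tol=0.146, Σhalf²=0.203065
Nominal = 72.150. Worst-case = [72.150 - 0.935, 72.150 + 0.963] = [71.215, 73.113]. RSS = √0.203065 = 0.451.

nominal=72.150 wc=[71.215,73.113] rss=0.451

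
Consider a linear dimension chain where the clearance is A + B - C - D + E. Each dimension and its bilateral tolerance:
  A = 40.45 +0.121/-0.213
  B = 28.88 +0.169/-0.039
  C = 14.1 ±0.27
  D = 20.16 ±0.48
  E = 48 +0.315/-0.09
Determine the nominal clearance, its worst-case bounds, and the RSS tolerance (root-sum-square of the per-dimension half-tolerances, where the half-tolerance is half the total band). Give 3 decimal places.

Stack each dimension's contribution:
  +A: nom +40.450 → Σnom=40.450; wc +0.121/-0.213 → slack +0.121/-0.213; half-tol=0.167, Σhalf²=0.027889
  +B: nom +28.880 → Σnom=69.330; wc +0.169/-0.039 → slack +0.290/-0.252; half-tol=0.104, Σhalf²=0.038705
  -C: nom -14.100 → Σnom=55.230; wc +0.270/-0.270 → slack +0.560/-0.522; half-tol=0.270, Σhalf²=0.111605
  -D: nom -20.160 → Σnom=35.070; wc +0.480/-0.480 → slack +1.040/-1.002; half-tol=0.480, Σhalf²=0.342005
  +E: nom +48.000 → Σnom=83.070; wc +0.315/-0.090 → slack +1.355/-1.092; half-tol=0.203, Σhalf²=0.383011
Nominal = 83.070. Worst-case = [83.070 - 1.092, 83.070 + 1.355] = [81.978, 84.425]. RSS = √0.383011 = 0.619.

nominal=83.070 wc=[81.978,84.425] rss=0.619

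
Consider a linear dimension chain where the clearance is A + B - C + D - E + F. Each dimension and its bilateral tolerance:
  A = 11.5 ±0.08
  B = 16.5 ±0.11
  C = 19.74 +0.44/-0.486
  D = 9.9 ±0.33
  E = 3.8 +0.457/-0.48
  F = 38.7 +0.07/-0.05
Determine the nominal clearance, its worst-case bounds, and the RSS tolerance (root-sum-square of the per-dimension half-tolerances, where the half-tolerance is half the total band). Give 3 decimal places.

Stack each dimension's contribution:
  +A: nom +11.500 → Σnom=11.500; wc +0.080/-0.080 → slack +0.080/-0.080; half-tol=0.080, Σhalf²=0.006400
  +B: nom +16.500 → Σnom=28.000; wc +0.110/-0.110 → slack +0.190/-0.190; half-tol=0.110, Σhalf²=0.018500
  -C: nom -19.740 → Σnom=8.260; wc +0.486/-0.440 → slack +0.676/-0.630; half-tol=0.463, Σhalf²=0.232869
  +D: nom +9.900 → Σnom=18.160; wc +0.330/-0.330 → slack +1.006/-0.960; half-tol=0.330, Σhalf²=0.341769
  -E: nom -3.800 → Σnom=14.360; wc +0.480/-0.457 → slack +1.486/-1.417; half-tol=0.469, Σhalf²=0.561261
  +F: nom +38.700 → Σnom=53.060; wc +0.070/-0.050 → slack +1.556/-1.467; half-tol=0.060, Σhalf²=0.564861
Nominal = 53.060. Worst-case = [53.060 - 1.467, 53.060 + 1.556] = [51.593, 54.616]. RSS = √0.564861 = 0.752.

nominal=53.060 wc=[51.593,54.616] rss=0.752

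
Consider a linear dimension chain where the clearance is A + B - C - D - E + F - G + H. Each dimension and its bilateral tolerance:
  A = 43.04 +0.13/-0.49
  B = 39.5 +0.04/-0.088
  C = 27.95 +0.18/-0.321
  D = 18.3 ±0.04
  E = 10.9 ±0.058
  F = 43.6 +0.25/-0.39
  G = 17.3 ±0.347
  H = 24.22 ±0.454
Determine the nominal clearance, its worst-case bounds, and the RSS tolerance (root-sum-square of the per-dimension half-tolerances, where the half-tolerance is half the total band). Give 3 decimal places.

nominal=75.910 wc=[73.863,77.550] rss=0.773

Stack each dimension's contribution:
  +A: nom +43.040 → Σnom=43.040; wc +0.130/-0.490 → slack +0.130/-0.490; half-tol=0.310, Σhalf²=0.096100
  +B: nom +39.500 → Σnom=82.540; wc +0.040/-0.088 → slack +0.170/-0.578; half-tol=0.064, Σhalf²=0.100196
  -C: nom -27.950 → Σnom=54.590; wc +0.321/-0.180 → slack +0.491/-0.758; half-tol=0.251, Σhalf²=0.162946
  -D: nom -18.300 → Σnom=36.290; wc +0.040/-0.040 → slack +0.531/-0.798; half-tol=0.040, Σhalf²=0.164546
  -E: nom -10.900 → Σnom=25.390; wc +0.058/-0.058 → slack +0.589/-0.856; half-tol=0.058, Σhalf²=0.167910
  +F: nom +43.600 → Σnom=68.990; wc +0.250/-0.390 → slack +0.839/-1.246; half-tol=0.320, Σhalf²=0.270310
  -G: nom -17.300 → Σnom=51.690; wc +0.347/-0.347 → slack +1.186/-1.593; half-tol=0.347, Σhalf²=0.390719
  +H: nom +24.220 → Σnom=75.910; wc +0.454/-0.454 → slack +1.640/-2.047; half-tol=0.454, Σhalf²=0.596835
Nominal = 75.910. Worst-case = [75.910 - 2.047, 75.910 + 1.640] = [73.863, 77.550]. RSS = √0.596835 = 0.773.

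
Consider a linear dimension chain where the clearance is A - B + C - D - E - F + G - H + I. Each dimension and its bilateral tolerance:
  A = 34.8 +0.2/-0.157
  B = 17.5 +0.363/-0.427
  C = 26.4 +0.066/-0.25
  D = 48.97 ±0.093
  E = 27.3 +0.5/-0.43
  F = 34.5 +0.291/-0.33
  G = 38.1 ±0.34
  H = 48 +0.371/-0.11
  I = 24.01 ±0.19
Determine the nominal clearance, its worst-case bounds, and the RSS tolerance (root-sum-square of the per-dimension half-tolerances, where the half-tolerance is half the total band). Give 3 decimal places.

nominal=-52.960 wc=[-55.515,-50.774] rss=0.862

Stack each dimension's contribution:
  +A: nom +34.800 → Σnom=34.800; wc +0.200/-0.157 → slack +0.200/-0.157; half-tol=0.178, Σhalf²=0.031862
  -B: nom -17.500 → Σnom=17.300; wc +0.427/-0.363 → slack +0.627/-0.520; half-tol=0.395, Σhalf²=0.187887
  +C: nom +26.400 → Σnom=43.700; wc +0.066/-0.250 → slack +0.693/-0.770; half-tol=0.158, Σhalf²=0.212851
  -D: nom -48.970 → Σnom=-5.270; wc +0.093/-0.093 → slack +0.786/-0.863; half-tol=0.093, Σhalf²=0.221500
  -E: nom -27.300 → Σnom=-32.570; wc +0.430/-0.500 → slack +1.216/-1.363; half-tol=0.465, Σhalf²=0.437725
  -F: nom -34.500 → Σnom=-67.070; wc +0.330/-0.291 → slack +1.546/-1.654; half-tol=0.310, Σhalf²=0.534135
  +G: nom +38.100 → Σnom=-28.970; wc +0.340/-0.340 → slack +1.886/-1.994; half-tol=0.340, Σhalf²=0.649736
  -H: nom -48.000 → Σnom=-76.970; wc +0.110/-0.371 → slack +1.996/-2.365; half-tol=0.240, Σhalf²=0.707576
  +I: nom +24.010 → Σnom=-52.960; wc +0.190/-0.190 → slack +2.186/-2.555; half-tol=0.190, Σhalf²=0.743676
Nominal = -52.960. Worst-case = [-52.960 - 2.555, -52.960 + 2.186] = [-55.515, -50.774]. RSS = √0.743676 = 0.862.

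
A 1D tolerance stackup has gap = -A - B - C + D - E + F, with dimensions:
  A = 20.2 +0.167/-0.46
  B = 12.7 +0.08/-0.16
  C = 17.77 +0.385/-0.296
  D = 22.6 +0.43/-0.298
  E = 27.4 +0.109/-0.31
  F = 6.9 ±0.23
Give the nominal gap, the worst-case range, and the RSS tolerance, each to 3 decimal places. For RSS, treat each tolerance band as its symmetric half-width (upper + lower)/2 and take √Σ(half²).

nominal=-48.570 wc=[-49.839,-46.684] rss=0.677

Stack each dimension's contribution:
  -A: nom -20.200 → Σnom=-20.200; wc +0.460/-0.167 → slack +0.460/-0.167; half-tol=0.314, Σhalf²=0.098282
  -B: nom -12.700 → Σnom=-32.900; wc +0.160/-0.080 → slack +0.620/-0.247; half-tol=0.120, Σhalf²=0.112682
  -C: nom -17.770 → Σnom=-50.670; wc +0.296/-0.385 → slack +0.916/-0.632; half-tol=0.341, Σhalf²=0.228623
  +D: nom +22.600 → Σnom=-28.070; wc +0.430/-0.298 → slack +1.346/-0.930; half-tol=0.364, Σhalf²=0.361119
  -E: nom -27.400 → Σnom=-55.470; wc +0.310/-0.109 → slack +1.656/-1.039; half-tol=0.209, Σhalf²=0.405009
  +F: nom +6.900 → Σnom=-48.570; wc +0.230/-0.230 → slack +1.886/-1.269; half-tol=0.230, Σhalf²=0.457909
Nominal = -48.570. Worst-case = [-48.570 - 1.269, -48.570 + 1.886] = [-49.839, -46.684]. RSS = √0.457909 = 0.677.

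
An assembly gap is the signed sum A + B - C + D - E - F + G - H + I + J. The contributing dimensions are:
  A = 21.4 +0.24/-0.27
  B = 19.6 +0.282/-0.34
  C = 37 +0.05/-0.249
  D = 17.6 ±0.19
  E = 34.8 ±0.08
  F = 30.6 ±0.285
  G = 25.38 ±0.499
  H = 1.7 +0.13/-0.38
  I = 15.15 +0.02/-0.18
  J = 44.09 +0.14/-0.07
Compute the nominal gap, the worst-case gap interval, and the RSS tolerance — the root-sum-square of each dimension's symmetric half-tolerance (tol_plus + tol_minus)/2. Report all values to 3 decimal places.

nominal=39.120 wc=[37.026,41.485] rss=0.802

Stack each dimension's contribution:
  +A: nom +21.400 → Σnom=21.400; wc +0.240/-0.270 → slack +0.240/-0.270; half-tol=0.255, Σhalf²=0.065025
  +B: nom +19.600 → Σnom=41.000; wc +0.282/-0.340 → slack +0.522/-0.610; half-tol=0.311, Σhalf²=0.161746
  -C: nom -37.000 → Σnom=4.000; wc +0.249/-0.050 → slack +0.771/-0.660; half-tol=0.149, Σhalf²=0.184096
  +D: nom +17.600 → Σnom=21.600; wc +0.190/-0.190 → slack +0.961/-0.850; half-tol=0.190, Σhalf²=0.220196
  -E: nom -34.800 → Σnom=-13.200; wc +0.080/-0.080 → slack +1.041/-0.930; half-tol=0.080, Σhalf²=0.226596
  -F: nom -30.600 → Σnom=-43.800; wc +0.285/-0.285 → slack +1.326/-1.215; half-tol=0.285, Σhalf²=0.307821
  +G: nom +25.380 → Σnom=-18.420; wc +0.499/-0.499 → slack +1.825/-1.714; half-tol=0.499, Σhalf²=0.556822
  -H: nom -1.700 → Σnom=-20.120; wc +0.380/-0.130 → slack +2.205/-1.844; half-tol=0.255, Σhalf²=0.621847
  +I: nom +15.150 → Σnom=-4.970; wc +0.020/-0.180 → slack +2.225/-2.024; half-tol=0.100, Σhalf²=0.631847
  +J: nom +44.090 → Σnom=39.120; wc +0.140/-0.070 → slack +2.365/-2.094; half-tol=0.105, Σhalf²=0.642872
Nominal = 39.120. Worst-case = [39.120 - 2.094, 39.120 + 2.365] = [37.026, 41.485]. RSS = √0.642872 = 0.802.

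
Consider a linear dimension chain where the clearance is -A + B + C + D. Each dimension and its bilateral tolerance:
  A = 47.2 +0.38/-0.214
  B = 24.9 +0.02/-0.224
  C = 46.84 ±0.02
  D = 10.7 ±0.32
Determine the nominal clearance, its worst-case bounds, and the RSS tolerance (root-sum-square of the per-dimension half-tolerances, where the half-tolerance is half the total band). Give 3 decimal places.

nominal=35.240 wc=[34.296,35.814] rss=0.454

Stack each dimension's contribution:
  -A: nom -47.200 → Σnom=-47.200; wc +0.214/-0.380 → slack +0.214/-0.380; half-tol=0.297, Σhalf²=0.088209
  +B: nom +24.900 → Σnom=-22.300; wc +0.020/-0.224 → slack +0.234/-0.604; half-tol=0.122, Σhalf²=0.103093
  +C: nom +46.840 → Σnom=24.540; wc +0.020/-0.020 → slack +0.254/-0.624; half-tol=0.020, Σhalf²=0.103493
  +D: nom +10.700 → Σnom=35.240; wc +0.320/-0.320 → slack +0.574/-0.944; half-tol=0.320, Σhalf²=0.205893
Nominal = 35.240. Worst-case = [35.240 - 0.944, 35.240 + 0.574] = [34.296, 35.814]. RSS = √0.205893 = 0.454.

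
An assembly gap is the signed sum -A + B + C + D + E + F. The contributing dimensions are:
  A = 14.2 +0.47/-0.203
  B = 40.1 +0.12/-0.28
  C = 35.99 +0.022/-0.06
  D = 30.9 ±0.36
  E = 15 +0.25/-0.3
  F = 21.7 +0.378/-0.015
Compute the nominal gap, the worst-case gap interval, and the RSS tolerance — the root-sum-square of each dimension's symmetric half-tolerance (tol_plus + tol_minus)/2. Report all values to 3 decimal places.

Stack each dimension's contribution:
  -A: nom -14.200 → Σnom=-14.200; wc +0.203/-0.470 → slack +0.203/-0.470; half-tol=0.337, Σhalf²=0.113232
  +B: nom +40.100 → Σnom=25.900; wc +0.120/-0.280 → slack +0.323/-0.750; half-tol=0.200, Σhalf²=0.153232
  +C: nom +35.990 → Σnom=61.890; wc +0.022/-0.060 → slack +0.345/-0.810; half-tol=0.041, Σhalf²=0.154913
  +D: nom +30.900 → Σnom=92.790; wc +0.360/-0.360 → slack +0.705/-1.170; half-tol=0.360, Σhalf²=0.284513
  +E: nom +15.000 → Σnom=107.790; wc +0.250/-0.300 → slack +0.955/-1.470; half-tol=0.275, Σhalf²=0.360138
  +F: nom +21.700 → Σnom=129.490; wc +0.378/-0.015 → slack +1.333/-1.485; half-tol=0.197, Σhalf²=0.398751
Nominal = 129.490. Worst-case = [129.490 - 1.485, 129.490 + 1.333] = [128.005, 130.823]. RSS = √0.398751 = 0.631.

nominal=129.490 wc=[128.005,130.823] rss=0.631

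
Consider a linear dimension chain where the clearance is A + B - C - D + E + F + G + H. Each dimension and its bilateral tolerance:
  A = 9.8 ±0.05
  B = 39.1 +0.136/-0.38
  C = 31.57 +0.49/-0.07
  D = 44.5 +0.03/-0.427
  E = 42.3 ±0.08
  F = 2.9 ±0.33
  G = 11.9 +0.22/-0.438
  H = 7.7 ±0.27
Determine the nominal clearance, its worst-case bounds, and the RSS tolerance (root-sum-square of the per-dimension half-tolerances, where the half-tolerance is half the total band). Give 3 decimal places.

Stack each dimension's contribution:
  +A: nom +9.800 → Σnom=9.800; wc +0.050/-0.050 → slack +0.050/-0.050; half-tol=0.050, Σhalf²=0.002500
  +B: nom +39.100 → Σnom=48.900; wc +0.136/-0.380 → slack +0.186/-0.430; half-tol=0.258, Σhalf²=0.069064
  -C: nom -31.570 → Σnom=17.330; wc +0.070/-0.490 → slack +0.256/-0.920; half-tol=0.280, Σhalf²=0.147464
  -D: nom -44.500 → Σnom=-27.170; wc +0.427/-0.030 → slack +0.683/-0.950; half-tol=0.228, Σhalf²=0.199676
  +E: nom +42.300 → Σnom=15.130; wc +0.080/-0.080 → slack +0.763/-1.030; half-tol=0.080, Σhalf²=0.206076
  +F: nom +2.900 → Σnom=18.030; wc +0.330/-0.330 → slack +1.093/-1.360; half-tol=0.330, Σhalf²=0.314976
  +G: nom +11.900 → Σnom=29.930; wc +0.220/-0.438 → slack +1.313/-1.798; half-tol=0.329, Σhalf²=0.423217
  +H: nom +7.700 → Σnom=37.630; wc +0.270/-0.270 → slack +1.583/-2.068; half-tol=0.270, Σhalf²=0.496117
Nominal = 37.630. Worst-case = [37.630 - 2.068, 37.630 + 1.583] = [35.562, 39.213]. RSS = √0.496117 = 0.704.

nominal=37.630 wc=[35.562,39.213] rss=0.704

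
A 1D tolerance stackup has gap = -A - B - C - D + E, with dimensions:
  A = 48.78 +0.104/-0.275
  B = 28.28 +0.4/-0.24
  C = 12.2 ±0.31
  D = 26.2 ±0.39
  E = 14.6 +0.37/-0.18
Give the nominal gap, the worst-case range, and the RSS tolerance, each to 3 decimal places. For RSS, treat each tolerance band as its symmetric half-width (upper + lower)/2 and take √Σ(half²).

Stack each dimension's contribution:
  -A: nom -48.780 → Σnom=-48.780; wc +0.275/-0.104 → slack +0.275/-0.104; half-tol=0.190, Σhalf²=0.035910
  -B: nom -28.280 → Σnom=-77.060; wc +0.240/-0.400 → slack +0.515/-0.504; half-tol=0.320, Σhalf²=0.138310
  -C: nom -12.200 → Σnom=-89.260; wc +0.310/-0.310 → slack +0.825/-0.814; half-tol=0.310, Σhalf²=0.234410
  -D: nom -26.200 → Σnom=-115.460; wc +0.390/-0.390 → slack +1.215/-1.204; half-tol=0.390, Σhalf²=0.386510
  +E: nom +14.600 → Σnom=-100.860; wc +0.370/-0.180 → slack +1.585/-1.384; half-tol=0.275, Σhalf²=0.462135
Nominal = -100.860. Worst-case = [-100.860 - 1.384, -100.860 + 1.585] = [-102.244, -99.275]. RSS = √0.462135 = 0.680.

nominal=-100.860 wc=[-102.244,-99.275] rss=0.680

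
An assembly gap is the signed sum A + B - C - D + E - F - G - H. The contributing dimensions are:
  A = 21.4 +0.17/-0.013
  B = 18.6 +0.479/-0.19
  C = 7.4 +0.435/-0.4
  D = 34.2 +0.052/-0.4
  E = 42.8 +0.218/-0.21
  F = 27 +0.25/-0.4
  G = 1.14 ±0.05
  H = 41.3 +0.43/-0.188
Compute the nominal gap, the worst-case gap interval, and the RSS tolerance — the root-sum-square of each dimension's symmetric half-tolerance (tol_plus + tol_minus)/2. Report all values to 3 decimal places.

Stack each dimension's contribution:
  +A: nom +21.400 → Σnom=21.400; wc +0.170/-0.013 → slack +0.170/-0.013; half-tol=0.092, Σhalf²=0.008372
  +B: nom +18.600 → Σnom=40.000; wc +0.479/-0.190 → slack +0.649/-0.203; half-tol=0.335, Σhalf²=0.120263
  -C: nom -7.400 → Σnom=32.600; wc +0.400/-0.435 → slack +1.049/-0.638; half-tol=0.417, Σhalf²=0.294569
  -D: nom -34.200 → Σnom=-1.600; wc +0.400/-0.052 → slack +1.449/-0.690; half-tol=0.226, Σhalf²=0.345645
  +E: nom +42.800 → Σnom=41.200; wc +0.218/-0.210 → slack +1.667/-0.900; half-tol=0.214, Σhalf²=0.391441
  -F: nom -27.000 → Σnom=14.200; wc +0.400/-0.250 → slack +2.067/-1.150; half-tol=0.325, Σhalf²=0.497066
  -G: nom -1.140 → Σnom=13.060; wc +0.050/-0.050 → slack +2.117/-1.200; half-tol=0.050, Σhalf²=0.499566
  -H: nom -41.300 → Σnom=-28.240; wc +0.188/-0.430 → slack +2.305/-1.630; half-tol=0.309, Σhalf²=0.595047
Nominal = -28.240. Worst-case = [-28.240 - 1.630, -28.240 + 2.305] = [-29.870, -25.935]. RSS = √0.595047 = 0.771.

nominal=-28.240 wc=[-29.870,-25.935] rss=0.771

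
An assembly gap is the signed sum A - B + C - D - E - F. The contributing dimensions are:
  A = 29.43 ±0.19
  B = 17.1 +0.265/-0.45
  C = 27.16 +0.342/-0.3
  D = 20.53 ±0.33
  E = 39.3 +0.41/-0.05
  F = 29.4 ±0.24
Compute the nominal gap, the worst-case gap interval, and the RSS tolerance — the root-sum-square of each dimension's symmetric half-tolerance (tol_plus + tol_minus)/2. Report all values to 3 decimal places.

Stack each dimension's contribution:
  +A: nom +29.430 → Σnom=29.430; wc +0.190/-0.190 → slack +0.190/-0.190; half-tol=0.190, Σhalf²=0.036100
  -B: nom -17.100 → Σnom=12.330; wc +0.450/-0.265 → slack +0.640/-0.455; half-tol=0.358, Σhalf²=0.163906
  +C: nom +27.160 → Σnom=39.490; wc +0.342/-0.300 → slack +0.982/-0.755; half-tol=0.321, Σhalf²=0.266947
  -D: nom -20.530 → Σnom=18.960; wc +0.330/-0.330 → slack +1.312/-1.085; half-tol=0.330, Σhalf²=0.375847
  -E: nom -39.300 → Σnom=-20.340; wc +0.050/-0.410 → slack +1.362/-1.495; half-tol=0.230, Σhalf²=0.428747
  -F: nom -29.400 → Σnom=-49.740; wc +0.240/-0.240 → slack +1.602/-1.735; half-tol=0.240, Σhalf²=0.486347
Nominal = -49.740. Worst-case = [-49.740 - 1.735, -49.740 + 1.602] = [-51.475, -48.138]. RSS = √0.486347 = 0.697.

nominal=-49.740 wc=[-51.475,-48.138] rss=0.697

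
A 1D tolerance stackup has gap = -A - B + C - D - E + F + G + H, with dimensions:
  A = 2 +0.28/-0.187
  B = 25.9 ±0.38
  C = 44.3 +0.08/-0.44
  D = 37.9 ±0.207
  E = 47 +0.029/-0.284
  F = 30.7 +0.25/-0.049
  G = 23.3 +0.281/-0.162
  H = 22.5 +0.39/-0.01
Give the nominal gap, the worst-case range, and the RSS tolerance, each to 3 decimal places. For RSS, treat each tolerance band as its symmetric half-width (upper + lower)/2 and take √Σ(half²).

nominal=8.000 wc=[6.443,10.059] rss=0.667

Stack each dimension's contribution:
  -A: nom -2.000 → Σnom=-2.000; wc +0.187/-0.280 → slack +0.187/-0.280; half-tol=0.234, Σhalf²=0.054522
  -B: nom -25.900 → Σnom=-27.900; wc +0.380/-0.380 → slack +0.567/-0.660; half-tol=0.380, Σhalf²=0.198922
  +C: nom +44.300 → Σnom=16.400; wc +0.080/-0.440 → slack +0.647/-1.100; half-tol=0.260, Σhalf²=0.266522
  -D: nom -37.900 → Σnom=-21.500; wc +0.207/-0.207 → slack +0.854/-1.307; half-tol=0.207, Σhalf²=0.309371
  -E: nom -47.000 → Σnom=-68.500; wc +0.284/-0.029 → slack +1.138/-1.336; half-tol=0.157, Σhalf²=0.333863
  +F: nom +30.700 → Σnom=-37.800; wc +0.250/-0.049 → slack +1.388/-1.385; half-tol=0.149, Σhalf²=0.356214
  +G: nom +23.300 → Σnom=-14.500; wc +0.281/-0.162 → slack +1.669/-1.547; half-tol=0.222, Σhalf²=0.405276
  +H: nom +22.500 → Σnom=8.000; wc +0.390/-0.010 → slack +2.059/-1.557; half-tol=0.200, Σhalf²=0.445276
Nominal = 8.000. Worst-case = [8.000 - 1.557, 8.000 + 2.059] = [6.443, 10.059]. RSS = √0.445276 = 0.667.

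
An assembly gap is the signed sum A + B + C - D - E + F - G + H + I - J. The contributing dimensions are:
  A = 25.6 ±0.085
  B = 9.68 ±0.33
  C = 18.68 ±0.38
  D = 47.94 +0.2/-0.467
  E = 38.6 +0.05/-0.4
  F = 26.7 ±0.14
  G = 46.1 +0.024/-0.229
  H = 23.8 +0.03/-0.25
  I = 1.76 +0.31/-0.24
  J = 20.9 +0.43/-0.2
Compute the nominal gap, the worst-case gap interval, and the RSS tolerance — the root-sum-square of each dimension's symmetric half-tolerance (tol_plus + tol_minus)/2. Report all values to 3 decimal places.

nominal=-47.320 wc=[-49.449,-44.749] rss=0.808

Stack each dimension's contribution:
  +A: nom +25.600 → Σnom=25.600; wc +0.085/-0.085 → slack +0.085/-0.085; half-tol=0.085, Σhalf²=0.007225
  +B: nom +9.680 → Σnom=35.280; wc +0.330/-0.330 → slack +0.415/-0.415; half-tol=0.330, Σhalf²=0.116125
  +C: nom +18.680 → Σnom=53.960; wc +0.380/-0.380 → slack +0.795/-0.795; half-tol=0.380, Σhalf²=0.260525
  -D: nom -47.940 → Σnom=6.020; wc +0.467/-0.200 → slack +1.262/-0.995; half-tol=0.334, Σhalf²=0.371747
  -E: nom -38.600 → Σnom=-32.580; wc +0.400/-0.050 → slack +1.662/-1.045; half-tol=0.225, Σhalf²=0.422372
  +F: nom +26.700 → Σnom=-5.880; wc +0.140/-0.140 → slack +1.802/-1.185; half-tol=0.140, Σhalf²=0.441972
  -G: nom -46.100 → Σnom=-51.980; wc +0.229/-0.024 → slack +2.031/-1.209; half-tol=0.127, Σhalf²=0.457975
  +H: nom +23.800 → Σnom=-28.180; wc +0.030/-0.250 → slack +2.061/-1.459; half-tol=0.140, Σhalf²=0.477575
  +I: nom +1.760 → Σnom=-26.420; wc +0.310/-0.240 → slack +2.371/-1.699; half-tol=0.275, Σhalf²=0.553200
  -J: nom -20.900 → Σnom=-47.320; wc +0.200/-0.430 → slack +2.571/-2.129; half-tol=0.315, Σhalf²=0.652425
Nominal = -47.320. Worst-case = [-47.320 - 2.129, -47.320 + 2.571] = [-49.449, -44.749]. RSS = √0.652425 = 0.808.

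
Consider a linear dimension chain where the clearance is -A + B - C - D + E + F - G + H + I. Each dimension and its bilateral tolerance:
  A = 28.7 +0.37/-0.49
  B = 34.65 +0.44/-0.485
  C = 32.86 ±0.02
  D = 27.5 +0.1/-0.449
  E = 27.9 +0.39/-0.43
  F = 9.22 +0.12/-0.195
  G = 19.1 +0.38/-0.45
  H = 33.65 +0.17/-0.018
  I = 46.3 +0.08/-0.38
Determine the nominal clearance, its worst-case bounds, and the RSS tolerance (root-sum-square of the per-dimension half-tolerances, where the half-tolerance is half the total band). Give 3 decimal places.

nominal=43.560 wc=[41.182,46.169] rss=0.949

Stack each dimension's contribution:
  -A: nom -28.700 → Σnom=-28.700; wc +0.490/-0.370 → slack +0.490/-0.370; half-tol=0.430, Σhalf²=0.184900
  +B: nom +34.650 → Σnom=5.950; wc +0.440/-0.485 → slack +0.930/-0.855; half-tol=0.463, Σhalf²=0.398806
  -C: nom -32.860 → Σnom=-26.910; wc +0.020/-0.020 → slack +0.950/-0.875; half-tol=0.020, Σhalf²=0.399206
  -D: nom -27.500 → Σnom=-54.410; wc +0.449/-0.100 → slack +1.399/-0.975; half-tol=0.275, Σhalf²=0.474557
  +E: nom +27.900 → Σnom=-26.510; wc +0.390/-0.430 → slack +1.789/-1.405; half-tol=0.410, Σhalf²=0.642657
  +F: nom +9.220 → Σnom=-17.290; wc +0.120/-0.195 → slack +1.909/-1.600; half-tol=0.158, Σhalf²=0.667463
  -G: nom -19.100 → Σnom=-36.390; wc +0.450/-0.380 → slack +2.359/-1.980; half-tol=0.415, Σhalf²=0.839688
  +H: nom +33.650 → Σnom=-2.740; wc +0.170/-0.018 → slack +2.529/-1.998; half-tol=0.094, Σhalf²=0.848524
  +I: nom +46.300 → Σnom=43.560; wc +0.080/-0.380 → slack +2.609/-2.378; half-tol=0.230, Σhalf²=0.901424
Nominal = 43.560. Worst-case = [43.560 - 2.378, 43.560 + 2.609] = [41.182, 46.169]. RSS = √0.901424 = 0.949.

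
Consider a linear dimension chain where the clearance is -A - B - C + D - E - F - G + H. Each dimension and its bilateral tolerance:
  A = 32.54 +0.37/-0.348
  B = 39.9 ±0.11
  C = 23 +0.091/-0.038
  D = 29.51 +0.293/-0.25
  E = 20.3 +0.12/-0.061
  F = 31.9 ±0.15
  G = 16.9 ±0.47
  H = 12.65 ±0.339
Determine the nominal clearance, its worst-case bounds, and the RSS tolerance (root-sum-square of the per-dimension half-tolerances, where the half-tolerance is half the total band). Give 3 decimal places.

Stack each dimension's contribution:
  -A: nom -32.540 → Σnom=-32.540; wc +0.348/-0.370 → slack +0.348/-0.370; half-tol=0.359, Σhalf²=0.128881
  -B: nom -39.900 → Σnom=-72.440; wc +0.110/-0.110 → slack +0.458/-0.480; half-tol=0.110, Σhalf²=0.140981
  -C: nom -23.000 → Σnom=-95.440; wc +0.038/-0.091 → slack +0.496/-0.571; half-tol=0.065, Σhalf²=0.145141
  +D: nom +29.510 → Σnom=-65.930; wc +0.293/-0.250 → slack +0.789/-0.821; half-tol=0.271, Σhalf²=0.218853
  -E: nom -20.300 → Σnom=-86.230; wc +0.061/-0.120 → slack +0.850/-0.941; half-tol=0.090, Σhalf²=0.227044
  -F: nom -31.900 → Σnom=-118.130; wc +0.150/-0.150 → slack +1.000/-1.091; half-tol=0.150, Σhalf²=0.249544
  -G: nom -16.900 → Σnom=-135.030; wc +0.470/-0.470 → slack +1.470/-1.561; half-tol=0.470, Σhalf²=0.470444
  +H: nom +12.650 → Σnom=-122.380; wc +0.339/-0.339 → slack +1.809/-1.900; half-tol=0.339, Σhalf²=0.585365
Nominal = -122.380. Worst-case = [-122.380 - 1.900, -122.380 + 1.809] = [-124.280, -120.571]. RSS = √0.585365 = 0.765.

nominal=-122.380 wc=[-124.280,-120.571] rss=0.765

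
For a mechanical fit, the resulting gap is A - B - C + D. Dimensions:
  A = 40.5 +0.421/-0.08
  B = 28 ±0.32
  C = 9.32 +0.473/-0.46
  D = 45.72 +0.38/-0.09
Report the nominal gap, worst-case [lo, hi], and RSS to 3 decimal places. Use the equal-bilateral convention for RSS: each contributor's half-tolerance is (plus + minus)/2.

nominal=48.900 wc=[47.937,50.481] rss=0.662

Stack each dimension's contribution:
  +A: nom +40.500 → Σnom=40.500; wc +0.421/-0.080 → slack +0.421/-0.080; half-tol=0.251, Σhalf²=0.062750
  -B: nom -28.000 → Σnom=12.500; wc +0.320/-0.320 → slack +0.741/-0.400; half-tol=0.320, Σhalf²=0.165150
  -C: nom -9.320 → Σnom=3.180; wc +0.460/-0.473 → slack +1.201/-0.873; half-tol=0.467, Σhalf²=0.382773
  +D: nom +45.720 → Σnom=48.900; wc +0.380/-0.090 → slack +1.581/-0.963; half-tol=0.235, Σhalf²=0.437998
Nominal = 48.900. Worst-case = [48.900 - 0.963, 48.900 + 1.581] = [47.937, 50.481]. RSS = √0.437998 = 0.662.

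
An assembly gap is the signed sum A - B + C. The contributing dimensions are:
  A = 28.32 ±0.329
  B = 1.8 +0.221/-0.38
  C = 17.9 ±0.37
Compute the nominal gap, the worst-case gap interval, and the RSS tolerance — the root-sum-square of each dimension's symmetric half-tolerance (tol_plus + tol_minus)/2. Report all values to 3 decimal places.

Stack each dimension's contribution:
  +A: nom +28.320 → Σnom=28.320; wc +0.329/-0.329 → slack +0.329/-0.329; half-tol=0.329, Σhalf²=0.108241
  -B: nom -1.800 → Σnom=26.520; wc +0.380/-0.221 → slack +0.709/-0.550; half-tol=0.300, Σhalf²=0.198541
  +C: nom +17.900 → Σnom=44.420; wc +0.370/-0.370 → slack +1.079/-0.920; half-tol=0.370, Σhalf²=0.335441
Nominal = 44.420. Worst-case = [44.420 - 0.920, 44.420 + 1.079] = [43.500, 45.499]. RSS = √0.335441 = 0.579.

nominal=44.420 wc=[43.500,45.499] rss=0.579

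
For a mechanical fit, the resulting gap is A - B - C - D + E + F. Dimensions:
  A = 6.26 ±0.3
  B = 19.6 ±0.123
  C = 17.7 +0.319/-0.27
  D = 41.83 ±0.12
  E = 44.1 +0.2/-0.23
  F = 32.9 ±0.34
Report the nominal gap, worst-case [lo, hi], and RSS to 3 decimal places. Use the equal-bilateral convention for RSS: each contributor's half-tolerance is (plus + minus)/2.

nominal=4.130 wc=[2.698,5.483] rss=0.607

Stack each dimension's contribution:
  +A: nom +6.260 → Σnom=6.260; wc +0.300/-0.300 → slack +0.300/-0.300; half-tol=0.300, Σhalf²=0.090000
  -B: nom -19.600 → Σnom=-13.340; wc +0.123/-0.123 → slack +0.423/-0.423; half-tol=0.123, Σhalf²=0.105129
  -C: nom -17.700 → Σnom=-31.040; wc +0.270/-0.319 → slack +0.693/-0.742; half-tol=0.294, Σhalf²=0.191859
  -D: nom -41.830 → Σnom=-72.870; wc +0.120/-0.120 → slack +0.813/-0.862; half-tol=0.120, Σhalf²=0.206259
  +E: nom +44.100 → Σnom=-28.770; wc +0.200/-0.230 → slack +1.013/-1.092; half-tol=0.215, Σhalf²=0.252484
  +F: nom +32.900 → Σnom=4.130; wc +0.340/-0.340 → slack +1.353/-1.432; half-tol=0.340, Σhalf²=0.368084
Nominal = 4.130. Worst-case = [4.130 - 1.432, 4.130 + 1.353] = [2.698, 5.483]. RSS = √0.368084 = 0.607.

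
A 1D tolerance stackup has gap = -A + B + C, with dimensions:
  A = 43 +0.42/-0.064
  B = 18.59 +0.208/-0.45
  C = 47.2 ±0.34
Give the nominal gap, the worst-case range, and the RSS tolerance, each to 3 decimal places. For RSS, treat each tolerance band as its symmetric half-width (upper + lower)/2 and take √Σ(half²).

Stack each dimension's contribution:
  -A: nom -43.000 → Σnom=-43.000; wc +0.064/-0.420 → slack +0.064/-0.420; half-tol=0.242, Σhalf²=0.058564
  +B: nom +18.590 → Σnom=-24.410; wc +0.208/-0.450 → slack +0.272/-0.870; half-tol=0.329, Σhalf²=0.166805
  +C: nom +47.200 → Σnom=22.790; wc +0.340/-0.340 → slack +0.612/-1.210; half-tol=0.340, Σhalf²=0.282405
Nominal = 22.790. Worst-case = [22.790 - 1.210, 22.790 + 0.612] = [21.580, 23.402]. RSS = √0.282405 = 0.531.

nominal=22.790 wc=[21.580,23.402] rss=0.531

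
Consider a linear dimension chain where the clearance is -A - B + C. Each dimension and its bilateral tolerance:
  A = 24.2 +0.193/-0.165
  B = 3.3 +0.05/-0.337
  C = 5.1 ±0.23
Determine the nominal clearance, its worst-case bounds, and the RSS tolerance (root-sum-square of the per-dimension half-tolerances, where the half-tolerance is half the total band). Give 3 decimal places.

nominal=-22.400 wc=[-22.873,-21.668] rss=0.350

Stack each dimension's contribution:
  -A: nom -24.200 → Σnom=-24.200; wc +0.165/-0.193 → slack +0.165/-0.193; half-tol=0.179, Σhalf²=0.032041
  -B: nom -3.300 → Σnom=-27.500; wc +0.337/-0.050 → slack +0.502/-0.243; half-tol=0.194, Σhalf²=0.069483
  +C: nom +5.100 → Σnom=-22.400; wc +0.230/-0.230 → slack +0.732/-0.473; half-tol=0.230, Σhalf²=0.122383
Nominal = -22.400. Worst-case = [-22.400 - 0.473, -22.400 + 0.732] = [-22.873, -21.668]. RSS = √0.122383 = 0.350.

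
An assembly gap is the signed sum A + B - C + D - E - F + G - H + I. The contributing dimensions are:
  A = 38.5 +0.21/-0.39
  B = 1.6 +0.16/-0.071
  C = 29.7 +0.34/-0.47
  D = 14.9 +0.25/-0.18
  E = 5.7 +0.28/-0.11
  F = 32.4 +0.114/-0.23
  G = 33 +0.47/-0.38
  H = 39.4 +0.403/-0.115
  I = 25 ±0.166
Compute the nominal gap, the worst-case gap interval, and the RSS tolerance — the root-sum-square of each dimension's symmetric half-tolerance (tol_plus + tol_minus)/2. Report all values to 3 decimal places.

Stack each dimension's contribution:
  +A: nom +38.500 → Σnom=38.500; wc +0.210/-0.390 → slack +0.210/-0.390; half-tol=0.300, Σhalf²=0.090000
  +B: nom +1.600 → Σnom=40.100; wc +0.160/-0.071 → slack +0.370/-0.461; half-tol=0.115, Σhalf²=0.103340
  -C: nom -29.700 → Σnom=10.400; wc +0.470/-0.340 → slack +0.840/-0.801; half-tol=0.405, Σhalf²=0.267365
  +D: nom +14.900 → Σnom=25.300; wc +0.250/-0.180 → slack +1.090/-0.981; half-tol=0.215, Σhalf²=0.313590
  -E: nom -5.700 → Σnom=19.600; wc +0.110/-0.280 → slack +1.200/-1.261; half-tol=0.195, Σhalf²=0.351615
  -F: nom -32.400 → Σnom=-12.800; wc +0.230/-0.114 → slack +1.430/-1.375; half-tol=0.172, Σhalf²=0.381199
  +G: nom +33.000 → Σnom=20.200; wc +0.470/-0.380 → slack +1.900/-1.755; half-tol=0.425, Σhalf²=0.561824
  -H: nom -39.400 → Σnom=-19.200; wc +0.115/-0.403 → slack +2.015/-2.158; half-tol=0.259, Σhalf²=0.628905
  +I: nom +25.000 → Σnom=5.800; wc +0.166/-0.166 → slack +2.181/-2.324; half-tol=0.166, Σhalf²=0.656461
Nominal = 5.800. Worst-case = [5.800 - 2.324, 5.800 + 2.181] = [3.476, 7.981]. RSS = √0.656461 = 0.810.

nominal=5.800 wc=[3.476,7.981] rss=0.810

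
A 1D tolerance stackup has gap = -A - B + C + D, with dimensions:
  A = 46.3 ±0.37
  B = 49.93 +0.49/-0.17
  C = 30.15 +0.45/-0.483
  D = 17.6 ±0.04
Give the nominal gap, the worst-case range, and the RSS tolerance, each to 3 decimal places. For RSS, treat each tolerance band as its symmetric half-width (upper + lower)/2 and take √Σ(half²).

nominal=-48.480 wc=[-49.863,-47.450] rss=0.682

Stack each dimension's contribution:
  -A: nom -46.300 → Σnom=-46.300; wc +0.370/-0.370 → slack +0.370/-0.370; half-tol=0.370, Σhalf²=0.136900
  -B: nom -49.930 → Σnom=-96.230; wc +0.170/-0.490 → slack +0.540/-0.860; half-tol=0.330, Σhalf²=0.245800
  +C: nom +30.150 → Σnom=-66.080; wc +0.450/-0.483 → slack +0.990/-1.343; half-tol=0.467, Σhalf²=0.463422
  +D: nom +17.600 → Σnom=-48.480; wc +0.040/-0.040 → slack +1.030/-1.383; half-tol=0.040, Σhalf²=0.465022
Nominal = -48.480. Worst-case = [-48.480 - 1.383, -48.480 + 1.030] = [-49.863, -47.450]. RSS = √0.465022 = 0.682.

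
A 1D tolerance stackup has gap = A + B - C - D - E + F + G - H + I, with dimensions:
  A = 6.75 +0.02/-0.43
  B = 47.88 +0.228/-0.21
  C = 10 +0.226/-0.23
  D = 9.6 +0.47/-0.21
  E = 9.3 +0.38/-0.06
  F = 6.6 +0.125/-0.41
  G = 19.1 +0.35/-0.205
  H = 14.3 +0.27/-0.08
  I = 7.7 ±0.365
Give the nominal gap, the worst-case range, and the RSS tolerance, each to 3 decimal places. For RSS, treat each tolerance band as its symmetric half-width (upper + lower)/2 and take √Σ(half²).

nominal=44.830 wc=[41.864,46.498] rss=0.792

Stack each dimension's contribution:
  +A: nom +6.750 → Σnom=6.750; wc +0.020/-0.430 → slack +0.020/-0.430; half-tol=0.225, Σhalf²=0.050625
  +B: nom +47.880 → Σnom=54.630; wc +0.228/-0.210 → slack +0.248/-0.640; half-tol=0.219, Σhalf²=0.098586
  -C: nom -10.000 → Σnom=44.630; wc +0.230/-0.226 → slack +0.478/-0.866; half-tol=0.228, Σhalf²=0.150570
  -D: nom -9.600 → Σnom=35.030; wc +0.210/-0.470 → slack +0.688/-1.336; half-tol=0.340, Σhalf²=0.266170
  -E: nom -9.300 → Σnom=25.730; wc +0.060/-0.380 → slack +0.748/-1.716; half-tol=0.220, Σhalf²=0.314570
  +F: nom +6.600 → Σnom=32.330; wc +0.125/-0.410 → slack +0.873/-2.126; half-tol=0.267, Σhalf²=0.386126
  +G: nom +19.100 → Σnom=51.430; wc +0.350/-0.205 → slack +1.223/-2.331; half-tol=0.277, Σhalf²=0.463133
  -H: nom -14.300 → Σnom=37.130; wc +0.080/-0.270 → slack +1.303/-2.601; half-tol=0.175, Σhalf²=0.493758
  +I: nom +7.700 → Σnom=44.830; wc +0.365/-0.365 → slack +1.668/-2.966; half-tol=0.365, Σhalf²=0.626982
Nominal = 44.830. Worst-case = [44.830 - 2.966, 44.830 + 1.668] = [41.864, 46.498]. RSS = √0.626982 = 0.792.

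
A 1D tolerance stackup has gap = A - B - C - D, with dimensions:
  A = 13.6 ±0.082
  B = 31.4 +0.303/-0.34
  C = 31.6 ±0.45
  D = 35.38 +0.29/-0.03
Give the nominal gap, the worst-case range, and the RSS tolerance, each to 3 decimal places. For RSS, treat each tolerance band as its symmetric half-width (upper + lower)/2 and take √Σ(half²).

Stack each dimension's contribution:
  +A: nom +13.600 → Σnom=13.600; wc +0.082/-0.082 → slack +0.082/-0.082; half-tol=0.082, Σhalf²=0.006724
  -B: nom -31.400 → Σnom=-17.800; wc +0.340/-0.303 → slack +0.422/-0.385; half-tol=0.322, Σhalf²=0.110086
  -C: nom -31.600 → Σnom=-49.400; wc +0.450/-0.450 → slack +0.872/-0.835; half-tol=0.450, Σhalf²=0.312586
  -D: nom -35.380 → Σnom=-84.780; wc +0.030/-0.290 → slack +0.902/-1.125; half-tol=0.160, Σhalf²=0.338186
Nominal = -84.780. Worst-case = [-84.780 - 1.125, -84.780 + 0.902] = [-85.905, -83.878]. RSS = √0.338186 = 0.582.

nominal=-84.780 wc=[-85.905,-83.878] rss=0.582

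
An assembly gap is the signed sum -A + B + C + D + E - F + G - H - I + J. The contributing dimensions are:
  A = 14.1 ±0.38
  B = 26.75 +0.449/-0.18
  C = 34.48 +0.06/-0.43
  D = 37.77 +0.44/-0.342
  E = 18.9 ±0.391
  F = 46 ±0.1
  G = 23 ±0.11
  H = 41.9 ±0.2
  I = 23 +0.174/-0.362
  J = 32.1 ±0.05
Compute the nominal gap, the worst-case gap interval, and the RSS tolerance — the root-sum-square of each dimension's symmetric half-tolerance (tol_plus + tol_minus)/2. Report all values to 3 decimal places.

Stack each dimension's contribution:
  -A: nom -14.100 → Σnom=-14.100; wc +0.380/-0.380 → slack +0.380/-0.380; half-tol=0.380, Σhalf²=0.144400
  +B: nom +26.750 → Σnom=12.650; wc +0.449/-0.180 → slack +0.829/-0.560; half-tol=0.315, Σhalf²=0.243310
  +C: nom +34.480 → Σnom=47.130; wc +0.060/-0.430 → slack +0.889/-0.990; half-tol=0.245, Σhalf²=0.303335
  +D: nom +37.770 → Σnom=84.900; wc +0.440/-0.342 → slack +1.329/-1.332; half-tol=0.391, Σhalf²=0.456216
  +E: nom +18.900 → Σnom=103.800; wc +0.391/-0.391 → slack +1.720/-1.723; half-tol=0.391, Σhalf²=0.609097
  -F: nom -46.000 → Σnom=57.800; wc +0.100/-0.100 → slack +1.820/-1.823; half-tol=0.100, Σhalf²=0.619097
  +G: nom +23.000 → Σnom=80.800; wc +0.110/-0.110 → slack +1.930/-1.933; half-tol=0.110, Σhalf²=0.631197
  -H: nom -41.900 → Σnom=38.900; wc +0.200/-0.200 → slack +2.130/-2.133; half-tol=0.200, Σhalf²=0.671197
  -I: nom -23.000 → Σnom=15.900; wc +0.362/-0.174 → slack +2.492/-2.307; half-tol=0.268, Σhalf²=0.743021
  +J: nom +32.100 → Σnom=48.000; wc +0.050/-0.050 → slack +2.542/-2.357; half-tol=0.050, Σhalf²=0.745521
Nominal = 48.000. Worst-case = [48.000 - 2.357, 48.000 + 2.542] = [45.643, 50.542]. RSS = √0.745521 = 0.863.

nominal=48.000 wc=[45.643,50.542] rss=0.863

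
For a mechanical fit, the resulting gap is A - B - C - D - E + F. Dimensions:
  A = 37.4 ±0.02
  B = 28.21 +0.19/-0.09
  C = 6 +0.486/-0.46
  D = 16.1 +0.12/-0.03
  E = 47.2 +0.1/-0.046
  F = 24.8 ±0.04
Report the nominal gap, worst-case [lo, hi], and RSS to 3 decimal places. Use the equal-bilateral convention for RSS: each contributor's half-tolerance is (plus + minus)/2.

Stack each dimension's contribution:
  +A: nom +37.400 → Σnom=37.400; wc +0.020/-0.020 → slack +0.020/-0.020; half-tol=0.020, Σhalf²=0.000400
  -B: nom -28.210 → Σnom=9.190; wc +0.090/-0.190 → slack +0.110/-0.210; half-tol=0.140, Σhalf²=0.020000
  -C: nom -6.000 → Σnom=3.190; wc +0.460/-0.486 → slack +0.570/-0.696; half-tol=0.473, Σhalf²=0.243729
  -D: nom -16.100 → Σnom=-12.910; wc +0.030/-0.120 → slack +0.600/-0.816; half-tol=0.075, Σhalf²=0.249354
  -E: nom -47.200 → Σnom=-60.110; wc +0.046/-0.100 → slack +0.646/-0.916; half-tol=0.073, Σhalf²=0.254683
  +F: nom +24.800 → Σnom=-35.310; wc +0.040/-0.040 → slack +0.686/-0.956; half-tol=0.040, Σhalf²=0.256283
Nominal = -35.310. Worst-case = [-35.310 - 0.956, -35.310 + 0.686] = [-36.266, -34.624]. RSS = √0.256283 = 0.506.

nominal=-35.310 wc=[-36.266,-34.624] rss=0.506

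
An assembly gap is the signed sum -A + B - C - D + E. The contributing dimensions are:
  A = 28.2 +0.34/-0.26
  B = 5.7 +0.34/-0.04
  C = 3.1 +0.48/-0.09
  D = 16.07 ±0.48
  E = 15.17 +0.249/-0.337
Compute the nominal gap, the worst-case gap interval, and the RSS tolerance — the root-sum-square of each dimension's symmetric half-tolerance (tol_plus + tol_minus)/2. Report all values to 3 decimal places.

nominal=-26.500 wc=[-28.177,-25.081] rss=0.724

Stack each dimension's contribution:
  -A: nom -28.200 → Σnom=-28.200; wc +0.260/-0.340 → slack +0.260/-0.340; half-tol=0.300, Σhalf²=0.090000
  +B: nom +5.700 → Σnom=-22.500; wc +0.340/-0.040 → slack +0.600/-0.380; half-tol=0.190, Σhalf²=0.126100
  -C: nom -3.100 → Σnom=-25.600; wc +0.090/-0.480 → slack +0.690/-0.860; half-tol=0.285, Σhalf²=0.207325
  -D: nom -16.070 → Σnom=-41.670; wc +0.480/-0.480 → slack +1.170/-1.340; half-tol=0.480, Σhalf²=0.437725
  +E: nom +15.170 → Σnom=-26.500; wc +0.249/-0.337 → slack +1.419/-1.677; half-tol=0.293, Σhalf²=0.523574
Nominal = -26.500. Worst-case = [-26.500 - 1.677, -26.500 + 1.419] = [-28.177, -25.081]. RSS = √0.523574 = 0.724.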